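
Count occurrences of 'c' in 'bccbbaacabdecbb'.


Scanning 'bccbbaacabdecbb' for 'c':
  Position 1: 'c' -> MATCH (count: 1)
  Position 2: 'c' -> MATCH (count: 2)
  Position 7: 'c' -> MATCH (count: 3)
  Position 12: 'c' -> MATCH (count: 4)
Total occurrences of 'c': 4

4


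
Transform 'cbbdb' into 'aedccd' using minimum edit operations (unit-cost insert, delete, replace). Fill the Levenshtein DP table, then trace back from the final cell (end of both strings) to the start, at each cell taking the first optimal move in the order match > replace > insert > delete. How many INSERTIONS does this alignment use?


Edit distance = 6. Backtracking from cell (5, 6) with preference match > replace > insert > delete,
then listing the resulting alignment 'cbbdb' -> 'aedccd' left to right:
  Step 1: insert 'a' [insertion #1]
  Step 2: replace c->e
  Step 3: replace b->d
  Step 4: replace b->c
  Step 5: replace d->c
  Step 6: replace b->d
Total insertions: 1

1


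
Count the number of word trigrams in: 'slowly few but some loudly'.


Word trigrams from [5] words:
  Trigram 1: (slowly few but)
  Trigram 2: (few but some)
  Trigram 3: (but some loudly)
Total word trigrams: 5 - 2 = 3

3


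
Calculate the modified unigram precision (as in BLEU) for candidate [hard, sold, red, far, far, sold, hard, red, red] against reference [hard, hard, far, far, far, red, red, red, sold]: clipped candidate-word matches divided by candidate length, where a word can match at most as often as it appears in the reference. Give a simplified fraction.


Reference word counts: {'far': 3, 'hard': 2, 'red': 3, 'sold': 1}
Checking each candidate word (with clipping):
  'hard' -> in reference (ref count 2, used 1/2) -> match (matches: 1)
  'sold' -> in reference (ref count 1, used 1/1) -> match (matches: 2)
  'red' -> in reference (ref count 3, used 1/3) -> match (matches: 3)
  'far' -> in reference (ref count 3, used 1/3) -> match (matches: 4)
  'far' -> in reference (ref count 3, used 2/3) -> match (matches: 5)
  'sold' -> ref count 1 already used up (1/1) -> clipped, no match (matches: 5)
  'hard' -> in reference (ref count 2, used 2/2) -> match (matches: 6)
  'red' -> in reference (ref count 3, used 2/3) -> match (matches: 7)
  'red' -> in reference (ref count 3, used 3/3) -> match (matches: 8)
Clipped matches: 8, Candidate length: 9
Precision = 8/9

8/9


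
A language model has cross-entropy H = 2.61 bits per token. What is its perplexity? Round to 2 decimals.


Perplexity formula: PP = 2^H
H = 2.61
PP = 2^2.61
Decompose: 2^2.61 = 2^2 * 2^0.61
2^2 = 4, 2^0.61 ~ 1.5262592
PP ~ 4 * 1.5262592 = 6.1050368
Rounded to 2 decimals: 6.11

6.11


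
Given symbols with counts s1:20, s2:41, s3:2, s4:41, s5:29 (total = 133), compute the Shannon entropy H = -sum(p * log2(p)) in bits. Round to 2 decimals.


Computing entropy H = -sum(p_i * log2(p_i)):
  s1: p = 20/133 = 0.1504, -p*log2(p) = 0.4110
  s2: p = 41/133 = 0.3083, -p*log2(p) = 0.5234
  s3: p = 2/133 = 0.0150, -p*log2(p) = 0.0911
  s4: p = 41/133 = 0.3083, -p*log2(p) = 0.5234
  s5: p = 29/133 = 0.2180, -p*log2(p) = 0.4791
H = sum of terms = 2.0280
Rounded to 2 decimals: 2.03

2.03


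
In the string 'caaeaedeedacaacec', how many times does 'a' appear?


Scanning 'caaeaedeedacaacec' for 'a':
  Position 1: 'a' -> MATCH (count: 1)
  Position 2: 'a' -> MATCH (count: 2)
  Position 4: 'a' -> MATCH (count: 3)
  Position 10: 'a' -> MATCH (count: 4)
  Position 12: 'a' -> MATCH (count: 5)
  Position 13: 'a' -> MATCH (count: 6)
Total occurrences of 'a': 6

6


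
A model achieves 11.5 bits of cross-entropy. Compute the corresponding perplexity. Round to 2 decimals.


Perplexity formula: PP = 2^H
H = 11.5
PP = 2^11.5
Decompose: 2^11.5 = 2^11 * 2^0.5 = 2^11 * sqrt(2)
2^11 = 2048, sqrt(2) ~ 1.4142136
PP ~ 2048 * 1.4142136 = 2896.3094528
Rounded to 2 decimals: 2896.31

2896.31


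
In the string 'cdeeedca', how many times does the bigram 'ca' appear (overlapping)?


Scanning 'cdeeedca' for bigram 'ca':
  Position 0: 'cd' -> no
  Position 1: 'de' -> no
  Position 2: 'ee' -> no
  Position 3: 'ee' -> no
  Position 4: 'ed' -> no
  Position 5: 'dc' -> no
  Position 6: 'ca' -> MATCH
Total matches: 1

1


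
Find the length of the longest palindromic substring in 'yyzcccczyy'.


Scanning 'yyzcccczyy' for palindromic substrings.
Substring at positions 0-9: 'yyzcccczyy'.
Check: reverse('yyzcccczyy') = 'yyzcccczyy' -> palindrome confirmed.
No longer palindromic substring exists; longest length = 10

10


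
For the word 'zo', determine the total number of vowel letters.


Scanning each character of 'zo':
  Position 1: 'z' -> consonant (running count: 0)
  Position 2: 'o' -> vowel (running count: 1)
Total vowels: 1

1


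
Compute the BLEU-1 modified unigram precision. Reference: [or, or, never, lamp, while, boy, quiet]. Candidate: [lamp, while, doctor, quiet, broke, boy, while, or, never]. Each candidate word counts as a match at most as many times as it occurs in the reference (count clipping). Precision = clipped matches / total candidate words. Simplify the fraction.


Reference word counts: {'boy': 1, 'lamp': 1, 'never': 1, 'or': 2, 'quiet': 1, 'while': 1}
Checking each candidate word (with clipping):
  'lamp' -> in reference (ref count 1, used 1/1) -> match (matches: 1)
  'while' -> in reference (ref count 1, used 1/1) -> match (matches: 2)
  'doctor' -> not in reference -> no match (matches: 2)
  'quiet' -> in reference (ref count 1, used 1/1) -> match (matches: 3)
  'broke' -> not in reference -> no match (matches: 3)
  'boy' -> in reference (ref count 1, used 1/1) -> match (matches: 4)
  'while' -> ref count 1 already used up (1/1) -> clipped, no match (matches: 4)
  'or' -> in reference (ref count 2, used 1/2) -> match (matches: 5)
  'never' -> in reference (ref count 1, used 1/1) -> match (matches: 6)
Clipped matches: 6, Candidate length: 9
Precision = 6/9 = 2/3

2/3


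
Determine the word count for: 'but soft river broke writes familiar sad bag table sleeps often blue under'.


Counting words by splitting on spaces:
  Word 1: 'but'
  Word 2: 'soft'
  Word 3: 'river'
  Word 4: 'broke'
  Word 5: 'writes'
  Word 6: 'familiar'
  Word 7: 'sad'
  Word 8: 'bag'
  Word 9: 'table'
  Word 10: 'sleeps'
  Word 11: 'often'
  Word 12: 'blue'
  Word 13: 'under'
Total words: 13

13


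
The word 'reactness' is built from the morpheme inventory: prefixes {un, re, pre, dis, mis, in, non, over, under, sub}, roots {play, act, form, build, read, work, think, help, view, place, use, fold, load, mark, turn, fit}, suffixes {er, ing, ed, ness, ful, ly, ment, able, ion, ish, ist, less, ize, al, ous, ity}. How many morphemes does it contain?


Segmenting 'reactness' against the inventory:
  're' -> prefix (morpheme 1)
  'act' -> root (morpheme 2)
  'ness' -> suffix (morpheme 3)
Total morphemes: 3

3


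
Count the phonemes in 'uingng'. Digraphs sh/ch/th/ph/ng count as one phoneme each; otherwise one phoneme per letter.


Parsing 'uingng' greedily, digraphs first:
  'u' -> vowel phoneme (phonemes so far: 1)
  'i' -> vowel phoneme (phonemes so far: 2)
  'ng' -> digraph (1 consonant phoneme) (phonemes so far: 3)
  'ng' -> digraph (1 consonant phoneme) (phonemes so far: 4)
Total phonemes: 4

4


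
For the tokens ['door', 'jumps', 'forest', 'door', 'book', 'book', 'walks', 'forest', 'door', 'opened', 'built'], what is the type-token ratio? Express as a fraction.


Tokens: 11
Unique types: ('book', 'built', 'door', 'forest', 'jumps', 'opened', 'walks') = 7
TTR = 7/11
Already in lowest terms.

7/11


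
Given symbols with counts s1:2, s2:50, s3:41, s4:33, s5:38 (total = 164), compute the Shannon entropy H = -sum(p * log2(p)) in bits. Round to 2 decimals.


Computing entropy H = -sum(p_i * log2(p_i)):
  s1: p = 2/164 = 0.0122, -p*log2(p) = 0.0775
  s2: p = 50/164 = 0.3049, -p*log2(p) = 0.5225
  s3: p = 41/164 = 0.2500, -p*log2(p) = 0.5000
  s4: p = 33/164 = 0.2012, -p*log2(p) = 0.4655
  s5: p = 38/164 = 0.2317, -p*log2(p) = 0.4888
H = sum of terms = 2.0543
Rounded to 2 decimals: 2.05

2.05


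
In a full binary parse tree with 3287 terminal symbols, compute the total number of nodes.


Leaf nodes (terminals): 3287
Internal nodes = n - 1 = 3287 - 1 = 3286
Total = leaves + internal = 3287 + 3286 = 6573

6573


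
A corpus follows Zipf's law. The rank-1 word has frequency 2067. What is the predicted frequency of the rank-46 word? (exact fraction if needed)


Zipf's law: freq(rank) = f1 / rank
f1 = 2067, rank = 46
freq = 2067 / 46
GCD(2067, 46) = 1
Simplified: 2067/46

2067/46


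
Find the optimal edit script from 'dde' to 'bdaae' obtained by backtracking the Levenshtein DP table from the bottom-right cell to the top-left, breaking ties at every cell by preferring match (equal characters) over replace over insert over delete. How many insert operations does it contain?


Edit distance = 3. Backtracking from cell (3, 5) with preference match > replace > insert > delete,
then listing the resulting alignment 'dde' -> 'bdaae' left to right:
  Step 1: insert 'b' [insertion #1]
  Step 2: keep 'd'
  Step 3: insert 'a' [insertion #2]
  Step 4: replace d->a
  Step 5: keep 'e'
Total insertions: 2

2


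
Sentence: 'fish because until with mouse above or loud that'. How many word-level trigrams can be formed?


Word trigrams from [9] words:
  Trigram 1: (fish because until)
  Trigram 2: (because until with)
  Trigram 3: (until with mouse)
  Trigram 4: (with mouse above)
  Trigram 5: (mouse above or)
  Trigram 6: (above or loud)
  Trigram 7: (or loud that)
Total word trigrams: 9 - 2 = 7

7


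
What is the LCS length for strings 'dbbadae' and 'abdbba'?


DP table for LCS of 'dbbadae' and 'abdbba':
       a  b  d  b  b  a
    0  0  0  0  0  0  0
  d 0  0  0  1  1  1  1
  b 0  0  1  1  2  2  2
  b 0  0  1  1  2  3  3
  a 0  1  1  1  2  3  4
  d 0  1  1  2  2  3  4
  a 0  1  1  2  2  3  4
  e 0  1  1  2  2  3  4
LCS: 'dbba'
LCS length = 4

4


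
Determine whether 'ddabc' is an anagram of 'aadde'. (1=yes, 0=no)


Sort characters of 'ddabc': 'abcdd'
Sort characters of 'aadde': 'aadde'
Sorted forms differ -> they are NOT anagrams
Result: 0

0


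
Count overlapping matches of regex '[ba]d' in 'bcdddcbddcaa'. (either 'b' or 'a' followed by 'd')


Pattern: [ba]d means either 'b' or 'a' followed by 'd'.
Scanning 'bcdddcbddcaa' position-by-position:
  Pos 0: window 'bc' -> no
  Pos 1: window 'cd' -> no
  Pos 2: window 'dd' -> no
  Pos 3: window 'dd' -> no
  Pos 4: window 'dc' -> no
  Pos 5: window 'cb' -> no
  Pos 6: window 'bd' -> MATCH
  Pos 7: window 'dd' -> no
  Pos 8: window 'dc' -> no
  Pos 9: window 'ca' -> no
  Pos 10: window 'aa' -> no
  Pos 11: window 'a' -> no
Total matches: 1

1


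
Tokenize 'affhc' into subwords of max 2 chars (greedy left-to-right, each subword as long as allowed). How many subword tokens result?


'affhc' has 5 characters.
Chunking with max size 2:
  Chunk 1: 'af' (positions 0-1)
  Chunk 2: 'fh' (positions 2-3)
  Chunk 3: 'c' (positions 4-4)
Total chunks: ceil(5 / 2) = 3

3


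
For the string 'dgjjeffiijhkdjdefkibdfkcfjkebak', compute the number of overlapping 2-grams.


String 'dgjjeffiijhkdjdefkibdfkcfjkebak' has length L = 31.
Number of overlapping n-grams = L - n + 1
Substituting: 31 - 2 + 1 = 30

30


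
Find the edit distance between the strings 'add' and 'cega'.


Building DP table for s1='add' (len 3) and s2='cega' (len 4):
       c  e  g  a
    0  1  2  3  4
  a 1  1  2  3  3
  d 2  2  2  3  4
  d 3  3  3  3  4
Edit distance = dp[3][4] = 4

4


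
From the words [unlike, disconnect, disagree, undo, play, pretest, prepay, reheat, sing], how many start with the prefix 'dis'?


Checking each word for prefix 'dis':
  'unlike' -> no (count: 0)
  'disconnect' -> YES, starts with 'dis' (count: 1)
  'disagree' -> YES, starts with 'dis' (count: 2)
  'undo' -> no (count: 2)
  'play' -> no (count: 2)
  'pretest' -> no (count: 2)
  'prepay' -> no (count: 2)
  'reheat' -> no (count: 2)
  'sing' -> no (count: 2)
Total with prefix 'dis': 2

2


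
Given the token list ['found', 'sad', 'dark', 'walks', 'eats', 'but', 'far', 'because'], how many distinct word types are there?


Listing all tokens and tracking unique types:
  Token 1: 'found' -> NEW (unique so far: 1)
  Token 2: 'sad' -> NEW (unique so far: 2)
  Token 3: 'dark' -> NEW (unique so far: 3)
  Token 4: 'walks' -> NEW (unique so far: 4)
  Token 5: 'eats' -> NEW (unique so far: 5)
  Token 6: 'but' -> NEW (unique so far: 6)
  Token 7: 'far' -> NEW (unique so far: 7)
  Token 8: 'because' -> NEW (unique so far: 8)
Unique types: ('because', 'but', 'dark', 'eats', 'far', 'found', 'sad', 'walks')
Vocabulary size: 8

8


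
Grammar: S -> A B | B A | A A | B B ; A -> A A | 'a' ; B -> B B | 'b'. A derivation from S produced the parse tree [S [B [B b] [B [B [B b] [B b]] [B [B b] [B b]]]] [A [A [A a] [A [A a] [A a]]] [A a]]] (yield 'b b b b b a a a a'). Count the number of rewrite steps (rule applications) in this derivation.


Every bracketed nonterminal node [X ...] in the tree is produced by exactly one rule application.
Reading the tree off as a leftmost derivation:
  Step 1: S  =>  B A   (applied S -> B A)
  Step 2: B A  =>  B B A   (applied B -> B B)
  Step 3: B B A  =>  b B A   (applied B -> b)
  Step 4: b B A  =>  b B B A   (applied B -> B B)
  Step 5: b B B A  =>  b B B B A   (applied B -> B B)
  Step 6: b B B B A  =>  b b B B A   (applied B -> b)
  Step 7: b b B B A  =>  b b b B A   (applied B -> b)
  Step 8: b b b B A  =>  b b b B B A   (applied B -> B B)
  Step 9: b b b B B A  =>  b b b b B A   (applied B -> b)
  Step 10: b b b b B A  =>  b b b b b A   (applied B -> b)
  Step 11: b b b b b A  =>  b b b b b A A   (applied A -> A A)
  Step 12: b b b b b A A  =>  b b b b b A A A   (applied A -> A A)
  Step 13: b b b b b A A A  =>  b b b b b a A A   (applied A -> a)
  Step 14: b b b b b a A A  =>  b b b b b a A A A   (applied A -> A A)
  Step 15: b b b b b a A A A  =>  b b b b b a a A A   (applied A -> a)
  Step 16: b b b b b a a A A  =>  b b b b b a a a A   (applied A -> a)
  Step 17: b b b b b a a a A  =>  b b b b b a a a a   (applied A -> a)
Final yield: b b b b b a a a a
Total rewrite steps: 17

17


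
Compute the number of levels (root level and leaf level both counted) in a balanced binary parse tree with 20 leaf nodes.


In a balanced binary tree with n leaves the deepest leaf is ceil(log2(n)) edges below the root,
so counting node levels inclusive of root and leaves gives ceil(log2(n)) + 1 levels.
log2(20) = 4.3219
ceil(4.3219) = 5
levels = 5 + 1 = 6

6


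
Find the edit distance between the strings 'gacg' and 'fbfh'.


Building DP table for s1='gacg' (len 4) and s2='fbfh' (len 4):
       f  b  f  h
    0  1  2  3  4
  g 1  1  2  3  4
  a 2  2  2  3  4
  c 3  3  3  3  4
  g 4  4  4  4  4
Edit distance = dp[4][4] = 4

4


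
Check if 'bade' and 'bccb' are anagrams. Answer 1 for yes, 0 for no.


Sort characters of 'bade': 'abde'
Sort characters of 'bccb': 'bbcc'
Sorted forms differ -> they are NOT anagrams
Result: 0

0


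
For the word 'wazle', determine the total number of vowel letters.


Scanning each character of 'wazle':
  Position 1: 'w' -> consonant (running count: 0)
  Position 2: 'a' -> vowel (running count: 1)
  Position 3: 'z' -> consonant (running count: 1)
  Position 4: 'l' -> consonant (running count: 1)
  Position 5: 'e' -> vowel (running count: 2)
Total vowels: 2

2


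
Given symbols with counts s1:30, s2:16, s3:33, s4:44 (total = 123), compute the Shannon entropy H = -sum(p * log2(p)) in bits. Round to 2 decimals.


Computing entropy H = -sum(p_i * log2(p_i)):
  s1: p = 30/123 = 0.2439, -p*log2(p) = 0.4965
  s2: p = 16/123 = 0.1301, -p*log2(p) = 0.3828
  s3: p = 33/123 = 0.2683, -p*log2(p) = 0.5093
  s4: p = 44/123 = 0.3577, -p*log2(p) = 0.5305
H = sum of terms = 1.9191
Rounded to 2 decimals: 1.92

1.92


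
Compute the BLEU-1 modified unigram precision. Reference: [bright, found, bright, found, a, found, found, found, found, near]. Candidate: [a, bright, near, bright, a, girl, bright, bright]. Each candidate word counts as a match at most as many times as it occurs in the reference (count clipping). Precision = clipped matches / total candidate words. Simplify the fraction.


Reference word counts: {'a': 1, 'bright': 2, 'found': 6, 'near': 1}
Checking each candidate word (with clipping):
  'a' -> in reference (ref count 1, used 1/1) -> match (matches: 1)
  'bright' -> in reference (ref count 2, used 1/2) -> match (matches: 2)
  'near' -> in reference (ref count 1, used 1/1) -> match (matches: 3)
  'bright' -> in reference (ref count 2, used 2/2) -> match (matches: 4)
  'a' -> ref count 1 already used up (1/1) -> clipped, no match (matches: 4)
  'girl' -> not in reference -> no match (matches: 4)
  'bright' -> ref count 2 already used up (2/2) -> clipped, no match (matches: 4)
  'bright' -> ref count 2 already used up (2/2) -> clipped, no match (matches: 4)
Clipped matches: 4, Candidate length: 8
Precision = 4/8 = 1/2

1/2


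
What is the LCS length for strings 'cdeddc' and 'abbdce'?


DP table for LCS of 'cdeddc' and 'abbdce':
       a  b  b  d  c  e
    0  0  0  0  0  0  0
  c 0  0  0  0  0  1  1
  d 0  0  0  0  1  1  1
  e 0  0  0  0  1  1  2
  d 0  0  0  0  1  1  2
  d 0  0  0  0  1  1  2
  c 0  0  0  0  1  2  2
LCS: 'ce'
LCS length = 2

2


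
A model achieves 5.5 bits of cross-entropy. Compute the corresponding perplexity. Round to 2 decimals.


Perplexity formula: PP = 2^H
H = 5.5
PP = 2^5.5
Decompose: 2^5.5 = 2^5 * 2^0.5 = 2^5 * sqrt(2)
2^5 = 32, sqrt(2) ~ 1.4142136
PP ~ 32 * 1.4142136 = 45.2548352
Rounded to 2 decimals: 45.25

45.25


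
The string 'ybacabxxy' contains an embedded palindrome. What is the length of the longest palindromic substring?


Scanning 'ybacabxxy' for palindromic substrings.
Substring at positions 1-5: 'bacab'.
Check: reverse('bacab') = 'bacab' -> palindrome confirmed.
Neighbouring characters ('y' / 'x') break symmetry, so it cannot extend further.
No longer palindromic substring exists; longest length = 5

5


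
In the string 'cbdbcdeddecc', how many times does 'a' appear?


Scanning 'cbdbcdeddecc' for 'a':
  No matches found.
Total occurrences of 'a': 0

0


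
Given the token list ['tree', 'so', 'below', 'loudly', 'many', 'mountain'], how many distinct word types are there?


Listing all tokens and tracking unique types:
  Token 1: 'tree' -> NEW (unique so far: 1)
  Token 2: 'so' -> NEW (unique so far: 2)
  Token 3: 'below' -> NEW (unique so far: 3)
  Token 4: 'loudly' -> NEW (unique so far: 4)
  Token 5: 'many' -> NEW (unique so far: 5)
  Token 6: 'mountain' -> NEW (unique so far: 6)
Unique types: ('below', 'loudly', 'many', 'mountain', 'so', 'tree')
Vocabulary size: 6

6


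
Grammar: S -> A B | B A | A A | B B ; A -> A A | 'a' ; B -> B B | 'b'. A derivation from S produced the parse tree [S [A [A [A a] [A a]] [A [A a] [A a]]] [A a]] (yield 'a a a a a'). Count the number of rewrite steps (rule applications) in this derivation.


Every bracketed nonterminal node [X ...] in the tree is produced by exactly one rule application.
Reading the tree off as a leftmost derivation:
  Step 1: S  =>  A A   (applied S -> A A)
  Step 2: A A  =>  A A A   (applied A -> A A)
  Step 3: A A A  =>  A A A A   (applied A -> A A)
  Step 4: A A A A  =>  a A A A   (applied A -> a)
  Step 5: a A A A  =>  a a A A   (applied A -> a)
  Step 6: a a A A  =>  a a A A A   (applied A -> A A)
  Step 7: a a A A A  =>  a a a A A   (applied A -> a)
  Step 8: a a a A A  =>  a a a a A   (applied A -> a)
  Step 9: a a a a A  =>  a a a a a   (applied A -> a)
Final yield: a a a a a
Total rewrite steps: 9

9


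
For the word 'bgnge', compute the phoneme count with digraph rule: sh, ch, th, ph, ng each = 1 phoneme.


Parsing 'bgnge' greedily, digraphs first:
  'b' -> consonant phoneme (phonemes so far: 1)
  'g' -> consonant phoneme (phonemes so far: 2)
  'ng' -> digraph (1 consonant phoneme) (phonemes so far: 3)
  'e' -> vowel phoneme (phonemes so far: 4)
Total phonemes: 4

4


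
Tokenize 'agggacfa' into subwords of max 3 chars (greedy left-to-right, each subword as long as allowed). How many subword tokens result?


'agggacfa' has 8 characters.
Chunking with max size 3:
  Chunk 1: 'agg' (positions 0-2)
  Chunk 2: 'gac' (positions 3-5)
  Chunk 3: 'fa' (positions 6-7)
Total chunks: ceil(8 / 3) = 3

3


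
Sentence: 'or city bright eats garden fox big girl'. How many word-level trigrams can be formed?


Word trigrams from [8] words:
  Trigram 1: (or city bright)
  Trigram 2: (city bright eats)
  Trigram 3: (bright eats garden)
  Trigram 4: (eats garden fox)
  Trigram 5: (garden fox big)
  Trigram 6: (fox big girl)
Total word trigrams: 8 - 2 = 6

6


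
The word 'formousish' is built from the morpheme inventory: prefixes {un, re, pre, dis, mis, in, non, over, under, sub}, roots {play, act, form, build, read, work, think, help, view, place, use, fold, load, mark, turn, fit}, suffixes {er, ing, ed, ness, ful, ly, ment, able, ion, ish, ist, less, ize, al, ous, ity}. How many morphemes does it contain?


Segmenting 'formousish' against the inventory:
  'form' -> root (morpheme 1)
  'ous' -> suffix (morpheme 2)
  'ish' -> suffix (morpheme 3)
Total morphemes: 3

3


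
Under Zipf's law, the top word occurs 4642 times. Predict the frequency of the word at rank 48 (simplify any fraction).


Zipf's law: freq(rank) = f1 / rank
f1 = 4642, rank = 48
freq = 4642 / 48
GCD(4642, 48) = 2
Simplified: 2321/24

2321/24


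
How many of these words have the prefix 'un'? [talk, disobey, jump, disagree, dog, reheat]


Checking each word for prefix 'un':
  'talk' -> no (count: 0)
  'disobey' -> no (count: 0)
  'jump' -> no (count: 0)
  'disagree' -> no (count: 0)
  'dog' -> no (count: 0)
  'reheat' -> no (count: 0)
Total with prefix 'un': 0

0


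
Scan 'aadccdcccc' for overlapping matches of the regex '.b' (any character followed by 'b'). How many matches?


Pattern: .b means any character followed by 'b'.
Scanning 'aadccdcccc' position-by-position:
  Pos 0: window 'aa' -> no
  Pos 1: window 'ad' -> no
  Pos 2: window 'dc' -> no
  Pos 3: window 'cc' -> no
  Pos 4: window 'cd' -> no
  Pos 5: window 'dc' -> no
  Pos 6: window 'cc' -> no
  Pos 7: window 'cc' -> no
  Pos 8: window 'cc' -> no
  Pos 9: window 'c' -> no
Total matches: 0

0


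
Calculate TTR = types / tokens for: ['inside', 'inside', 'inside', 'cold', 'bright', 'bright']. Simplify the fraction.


Tokens: 6
Unique types: ('bright', 'cold', 'inside') = 3
TTR = 3/6
Simplify: divide both by 3 -> 1/2
TTR = 1/2

1/2


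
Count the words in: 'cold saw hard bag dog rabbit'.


Counting words by splitting on spaces:
  Word 1: 'cold'
  Word 2: 'saw'
  Word 3: 'hard'
  Word 4: 'bag'
  Word 5: 'dog'
  Word 6: 'rabbit'
Total words: 6

6


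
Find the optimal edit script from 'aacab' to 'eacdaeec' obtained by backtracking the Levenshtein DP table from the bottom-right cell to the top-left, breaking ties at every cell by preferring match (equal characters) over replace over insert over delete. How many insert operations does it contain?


Edit distance = 5. Backtracking from cell (5, 8) with preference match > replace > insert > delete,
then listing the resulting alignment 'aacab' -> 'eacdaeec' left to right:
  Step 1: replace a->e
  Step 2: keep 'a'
  Step 3: keep 'c'
  Step 4: insert 'd' [insertion #1]
  Step 5: keep 'a'
  Step 6: insert 'e' [insertion #2]
  Step 7: insert 'e' [insertion #3]
  Step 8: replace b->c
Total insertions: 3

3


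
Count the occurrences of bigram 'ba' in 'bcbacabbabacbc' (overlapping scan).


Scanning 'bcbacabbabacbc' for bigram 'ba':
  Position 0: 'bc' -> no
  Position 1: 'cb' -> no
  Position 2: 'ba' -> MATCH
  Position 3: 'ac' -> no
  Position 4: 'ca' -> no
  Position 5: 'ab' -> no
  Position 6: 'bb' -> no
  Position 7: 'ba' -> MATCH
  Position 8: 'ab' -> no
  Position 9: 'ba' -> MATCH
  Position 10: 'ac' -> no
  Position 11: 'cb' -> no
  Position 12: 'bc' -> no
Total matches: 3

3


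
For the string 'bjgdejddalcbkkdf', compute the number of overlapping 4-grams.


String 'bjgdejddalcbkkdf' has length L = 16.
Number of overlapping n-grams = L - n + 1
Substituting: 16 - 4 + 1 = 13

13


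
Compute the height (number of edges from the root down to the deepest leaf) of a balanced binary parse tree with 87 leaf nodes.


In a balanced binary tree with n leaves the deepest leaf is ceil(log2(n)) edges below the root.
log2(87) = 6.4429
ceil(6.4429) = 7
height (edges) = 7

7


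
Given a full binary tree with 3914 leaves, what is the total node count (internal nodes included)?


Leaf nodes (terminals): 3914
Internal nodes = n - 1 = 3914 - 1 = 3913
Total = leaves + internal = 3914 + 3913 = 7827

7827


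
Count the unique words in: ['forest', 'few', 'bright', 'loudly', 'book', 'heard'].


Listing all tokens and tracking unique types:
  Token 1: 'forest' -> NEW (unique so far: 1)
  Token 2: 'few' -> NEW (unique so far: 2)
  Token 3: 'bright' -> NEW (unique so far: 3)
  Token 4: 'loudly' -> NEW (unique so far: 4)
  Token 5: 'book' -> NEW (unique so far: 5)
  Token 6: 'heard' -> NEW (unique so far: 6)
Unique types: ('book', 'bright', 'few', 'forest', 'heard', 'loudly')
Vocabulary size: 6

6


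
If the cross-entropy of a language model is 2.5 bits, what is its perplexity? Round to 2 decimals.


Perplexity formula: PP = 2^H
H = 2.5
PP = 2^2.5
Decompose: 2^2.5 = 2^2 * 2^0.5 = 2^2 * sqrt(2)
2^2 = 4, sqrt(2) ~ 1.4142136
PP ~ 4 * 1.4142136 = 5.6568544
Rounded to 2 decimals: 5.66

5.66


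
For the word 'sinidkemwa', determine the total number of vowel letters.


Scanning each character of 'sinidkemwa':
  Position 1: 's' -> consonant (running count: 0)
  Position 2: 'i' -> vowel (running count: 1)
  Position 3: 'n' -> consonant (running count: 1)
  Position 4: 'i' -> vowel (running count: 2)
  Position 5: 'd' -> consonant (running count: 2)
  Position 6: 'k' -> consonant (running count: 2)
  Position 7: 'e' -> vowel (running count: 3)
  Position 8: 'm' -> consonant (running count: 3)
  Position 9: 'w' -> consonant (running count: 3)
  Position 10: 'a' -> vowel (running count: 4)
Total vowels: 4

4


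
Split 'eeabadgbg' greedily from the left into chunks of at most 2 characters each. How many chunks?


'eeabadgbg' has 9 characters.
Chunking with max size 2:
  Chunk 1: 'ee' (positions 0-1)
  Chunk 2: 'ab' (positions 2-3)
  Chunk 3: 'ad' (positions 4-5)
  Chunk 4: 'gb' (positions 6-7)
  Chunk 5: 'g' (positions 8-8)
Total chunks: ceil(9 / 2) = 5

5


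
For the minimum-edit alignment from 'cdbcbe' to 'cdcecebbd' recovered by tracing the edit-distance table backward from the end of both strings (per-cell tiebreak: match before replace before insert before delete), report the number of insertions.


Edit distance = 5. Backtracking from cell (6, 9) with preference match > replace > insert > delete,
then listing the resulting alignment 'cdbcbe' -> 'cdcecebbd' left to right:
  Step 1: keep 'c'
  Step 2: keep 'd'
  Step 3: insert 'c' [insertion #1]
  Step 4: replace b->e
  Step 5: keep 'c'
  Step 6: insert 'e' [insertion #2]
  Step 7: insert 'b' [insertion #3]
  Step 8: keep 'b'
  Step 9: replace e->d
Total insertions: 3

3


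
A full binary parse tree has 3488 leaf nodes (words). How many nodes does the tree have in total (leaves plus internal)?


Leaf nodes (terminals): 3488
Internal nodes = n - 1 = 3488 - 1 = 3487
Total = leaves + internal = 3488 + 3487 = 6975

6975


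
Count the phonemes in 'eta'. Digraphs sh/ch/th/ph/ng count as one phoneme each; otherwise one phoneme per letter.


Parsing 'eta' greedily, digraphs first:
  'e' -> vowel phoneme (phonemes so far: 1)
  't' -> consonant phoneme (phonemes so far: 2)
  'a' -> vowel phoneme (phonemes so far: 3)
Total phonemes: 3

3


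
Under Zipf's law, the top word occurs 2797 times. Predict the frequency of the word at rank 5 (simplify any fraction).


Zipf's law: freq(rank) = f1 / rank
f1 = 2797, rank = 5
freq = 2797 / 5
GCD(2797, 5) = 1
Simplified: 2797/5

2797/5


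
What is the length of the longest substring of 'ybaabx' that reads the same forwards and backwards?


Scanning 'ybaabx' for palindromic substrings.
Substring at positions 1-4: 'baab'.
Check: reverse('baab') = 'baab' -> palindrome confirmed.
Neighbouring characters ('y' / 'x') break symmetry, so it cannot extend further.
No longer palindromic substring exists; longest length = 4

4


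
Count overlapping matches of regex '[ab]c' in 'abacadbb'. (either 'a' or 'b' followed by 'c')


Pattern: [ab]c means either 'a' or 'b' followed by 'c'.
Scanning 'abacadbb' position-by-position:
  Pos 0: window 'ab' -> no
  Pos 1: window 'ba' -> no
  Pos 2: window 'ac' -> MATCH
  Pos 3: window 'ca' -> no
  Pos 4: window 'ad' -> no
  Pos 5: window 'db' -> no
  Pos 6: window 'bb' -> no
  Pos 7: window 'b' -> no
Total matches: 1

1


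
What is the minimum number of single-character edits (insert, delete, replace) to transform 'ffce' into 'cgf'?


Building DP table for s1='ffce' (len 4) and s2='cgf' (len 3):
       c  g  f
    0  1  2  3
  f 1  1  2  2
  f 2  2  2  2
  c 3  2  3  3
  e 4  3  3  4
Edit distance = dp[4][3] = 4

4


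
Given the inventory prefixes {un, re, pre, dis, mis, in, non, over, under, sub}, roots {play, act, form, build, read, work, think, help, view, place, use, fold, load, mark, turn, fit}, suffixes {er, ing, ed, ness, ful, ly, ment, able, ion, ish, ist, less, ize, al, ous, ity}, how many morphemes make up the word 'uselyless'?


Segmenting 'uselyless' against the inventory:
  'use' -> root (morpheme 1)
  'ly' -> suffix (morpheme 2)
  'less' -> suffix (morpheme 3)
Total morphemes: 3

3


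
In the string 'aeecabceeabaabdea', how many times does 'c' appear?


Scanning 'aeecabceeabaabdea' for 'c':
  Position 3: 'c' -> MATCH (count: 1)
  Position 6: 'c' -> MATCH (count: 2)
Total occurrences of 'c': 2

2


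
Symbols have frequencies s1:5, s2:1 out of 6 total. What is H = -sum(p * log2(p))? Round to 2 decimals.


Computing entropy H = -sum(p_i * log2(p_i)):
  s1: p = 5/6 = 0.8333, -p*log2(p) = 0.2192
  s2: p = 1/6 = 0.1667, -p*log2(p) = 0.4308
H = sum of terms = 0.6500
Rounded to 2 decimals: 0.65

0.65


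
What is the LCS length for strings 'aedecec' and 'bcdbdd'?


DP table for LCS of 'aedecec' and 'bcdbdd':
       b  c  d  b  d  d
    0  0  0  0  0  0  0
  a 0  0  0  0  0  0  0
  e 0  0  0  0  0  0  0
  d 0  0  0  1  1  1  1
  e 0  0  0  1  1  1  1
  c 0  0  1  1  1  1  1
  e 0  0  1  1  1  1  1
  c 0  0  1  1  1  1  1
LCS: 'd'
LCS length = 1

1


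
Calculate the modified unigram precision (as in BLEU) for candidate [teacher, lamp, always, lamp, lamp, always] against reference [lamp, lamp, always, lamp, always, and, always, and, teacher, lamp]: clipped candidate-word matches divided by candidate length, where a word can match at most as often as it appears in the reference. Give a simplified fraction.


Reference word counts: {'always': 3, 'and': 2, 'lamp': 4, 'teacher': 1}
Checking each candidate word (with clipping):
  'teacher' -> in reference (ref count 1, used 1/1) -> match (matches: 1)
  'lamp' -> in reference (ref count 4, used 1/4) -> match (matches: 2)
  'always' -> in reference (ref count 3, used 1/3) -> match (matches: 3)
  'lamp' -> in reference (ref count 4, used 2/4) -> match (matches: 4)
  'lamp' -> in reference (ref count 4, used 3/4) -> match (matches: 5)
  'always' -> in reference (ref count 3, used 2/3) -> match (matches: 6)
Clipped matches: 6, Candidate length: 6
Precision = 6/6 = 1

1


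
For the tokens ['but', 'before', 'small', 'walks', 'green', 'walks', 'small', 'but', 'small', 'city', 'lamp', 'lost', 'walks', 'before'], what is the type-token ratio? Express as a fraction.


Tokens: 14
Unique types: ('before', 'but', 'city', 'green', 'lamp', 'lost', 'small', 'walks') = 8
TTR = 8/14
Simplify: divide both by 2 -> 4/7
TTR = 4/7

4/7


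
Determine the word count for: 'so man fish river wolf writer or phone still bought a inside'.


Counting words by splitting on spaces:
  Word 1: 'so'
  Word 2: 'man'
  Word 3: 'fish'
  Word 4: 'river'
  Word 5: 'wolf'
  Word 6: 'writer'
  Word 7: 'or'
  Word 8: 'phone'
  Word 9: 'still'
  Word 10: 'bought'
  Word 11: 'a'
  Word 12: 'inside'
Total words: 12

12


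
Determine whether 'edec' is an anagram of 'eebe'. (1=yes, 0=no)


Sort characters of 'edec': 'cdee'
Sort characters of 'eebe': 'beee'
Sorted forms differ -> they are NOT anagrams
Result: 0

0


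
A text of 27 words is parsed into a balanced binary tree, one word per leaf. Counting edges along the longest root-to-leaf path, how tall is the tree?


In a balanced binary tree with n leaves the deepest leaf is ceil(log2(n)) edges below the root.
log2(27) = 4.7549
ceil(4.7549) = 5
height (edges) = 5

5


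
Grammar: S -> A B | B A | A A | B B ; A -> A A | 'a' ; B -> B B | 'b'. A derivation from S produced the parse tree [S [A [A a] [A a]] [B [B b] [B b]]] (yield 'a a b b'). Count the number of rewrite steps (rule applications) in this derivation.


Every bracketed nonterminal node [X ...] in the tree is produced by exactly one rule application.
Reading the tree off as a leftmost derivation:
  Step 1: S  =>  A B   (applied S -> A B)
  Step 2: A B  =>  A A B   (applied A -> A A)
  Step 3: A A B  =>  a A B   (applied A -> a)
  Step 4: a A B  =>  a a B   (applied A -> a)
  Step 5: a a B  =>  a a B B   (applied B -> B B)
  Step 6: a a B B  =>  a a b B   (applied B -> b)
  Step 7: a a b B  =>  a a b b   (applied B -> b)
Final yield: a a b b
Total rewrite steps: 7

7


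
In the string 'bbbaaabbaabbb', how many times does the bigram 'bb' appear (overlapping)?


Scanning 'bbbaaabbaabbb' for bigram 'bb':
  Position 0: 'bb' -> MATCH
  Position 1: 'bb' -> MATCH
  Position 2: 'ba' -> no
  Position 3: 'aa' -> no
  Position 4: 'aa' -> no
  Position 5: 'ab' -> no
  Position 6: 'bb' -> MATCH
  Position 7: 'ba' -> no
  Position 8: 'aa' -> no
  Position 9: 'ab' -> no
  Position 10: 'bb' -> MATCH
  Position 11: 'bb' -> MATCH
Total matches: 5

5


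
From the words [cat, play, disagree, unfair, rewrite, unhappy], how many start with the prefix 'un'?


Checking each word for prefix 'un':
  'cat' -> no (count: 0)
  'play' -> no (count: 0)
  'disagree' -> no (count: 0)
  'unfair' -> YES, starts with 'un' (count: 1)
  'rewrite' -> no (count: 1)
  'unhappy' -> YES, starts with 'un' (count: 2)
Total with prefix 'un': 2

2


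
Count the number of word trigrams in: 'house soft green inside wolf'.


Word trigrams from [5] words:
  Trigram 1: (house soft green)
  Trigram 2: (soft green inside)
  Trigram 3: (green inside wolf)
Total word trigrams: 5 - 2 = 3

3


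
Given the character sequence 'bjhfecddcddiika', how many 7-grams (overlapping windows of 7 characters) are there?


String 'bjhfecddcddiika' has length L = 15.
Number of overlapping n-grams = L - n + 1
Substituting: 15 - 7 + 1 = 9

9


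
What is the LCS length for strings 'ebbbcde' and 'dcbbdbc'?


DP table for LCS of 'ebbbcde' and 'dcbbdbc':
       d  c  b  b  d  b  c
    0  0  0  0  0  0  0  0
  e 0  0  0  0  0  0  0  0
  b 0  0  0  1  1  1  1  1
  b 0  0  0  1  2  2  2  2
  b 0  0  0  1  2  2  3  3
  c 0  0  1  1  2  2  3  4
  d 0  1  1  1  2  3  3  4
  e 0  1  1  1  2  3  3  4
LCS: 'bbbc'
LCS length = 4

4


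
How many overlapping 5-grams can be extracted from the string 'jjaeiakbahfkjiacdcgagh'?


String 'jjaeiakbahfkjiacdcgagh' has length L = 22.
Number of overlapping n-grams = L - n + 1
Substituting: 22 - 5 + 1 = 18

18


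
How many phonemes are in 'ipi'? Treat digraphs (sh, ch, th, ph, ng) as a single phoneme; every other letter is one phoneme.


Parsing 'ipi' greedily, digraphs first:
  'i' -> vowel phoneme (phonemes so far: 1)
  'p' -> consonant phoneme (phonemes so far: 2)
  'i' -> vowel phoneme (phonemes so far: 3)
Total phonemes: 3

3


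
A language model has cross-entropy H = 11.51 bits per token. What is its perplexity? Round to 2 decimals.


Perplexity formula: PP = 2^H
H = 11.51
PP = 2^11.51
Decompose: 2^11.51 = 2^11 * 2^0.51
2^11 = 2048, 2^0.51 ~ 1.4240502
PP ~ 2048 * 1.4240502 = 2916.4548096
Rounded to 2 decimals: 2916.45

2916.45


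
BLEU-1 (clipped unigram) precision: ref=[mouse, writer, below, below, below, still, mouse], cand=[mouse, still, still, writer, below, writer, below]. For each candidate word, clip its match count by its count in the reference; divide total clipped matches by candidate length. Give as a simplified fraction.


Reference word counts: {'below': 3, 'mouse': 2, 'still': 1, 'writer': 1}
Checking each candidate word (with clipping):
  'mouse' -> in reference (ref count 2, used 1/2) -> match (matches: 1)
  'still' -> in reference (ref count 1, used 1/1) -> match (matches: 2)
  'still' -> ref count 1 already used up (1/1) -> clipped, no match (matches: 2)
  'writer' -> in reference (ref count 1, used 1/1) -> match (matches: 3)
  'below' -> in reference (ref count 3, used 1/3) -> match (matches: 4)
  'writer' -> ref count 1 already used up (1/1) -> clipped, no match (matches: 4)
  'below' -> in reference (ref count 3, used 2/3) -> match (matches: 5)
Clipped matches: 5, Candidate length: 7
Precision = 5/7

5/7


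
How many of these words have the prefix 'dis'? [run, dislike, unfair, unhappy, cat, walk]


Checking each word for prefix 'dis':
  'run' -> no (count: 0)
  'dislike' -> YES, starts with 'dis' (count: 1)
  'unfair' -> no (count: 1)
  'unhappy' -> no (count: 1)
  'cat' -> no (count: 1)
  'walk' -> no (count: 1)
Total with prefix 'dis': 1

1


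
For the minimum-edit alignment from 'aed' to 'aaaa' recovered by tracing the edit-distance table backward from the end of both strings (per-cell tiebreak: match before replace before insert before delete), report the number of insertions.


Edit distance = 3. Backtracking from cell (3, 4) with preference match > replace > insert > delete,
then listing the resulting alignment 'aed' -> 'aaaa' left to right:
  Step 1: insert 'a' [insertion #1]
  Step 2: keep 'a'
  Step 3: replace e->a
  Step 4: replace d->a
Total insertions: 1

1


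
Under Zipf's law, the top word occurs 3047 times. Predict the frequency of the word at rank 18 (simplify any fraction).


Zipf's law: freq(rank) = f1 / rank
f1 = 3047, rank = 18
freq = 3047 / 18
GCD(3047, 18) = 1
Simplified: 3047/18

3047/18


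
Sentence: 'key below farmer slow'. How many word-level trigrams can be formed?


Word trigrams from [4] words:
  Trigram 1: (key below farmer)
  Trigram 2: (below farmer slow)
Total word trigrams: 4 - 2 = 2

2


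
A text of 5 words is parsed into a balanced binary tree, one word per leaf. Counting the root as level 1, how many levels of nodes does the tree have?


In a balanced binary tree with n leaves the deepest leaf is ceil(log2(n)) edges below the root,
so counting node levels inclusive of root and leaves gives ceil(log2(n)) + 1 levels.
log2(5) = 2.3219
ceil(2.3219) = 3
levels = 3 + 1 = 4

4


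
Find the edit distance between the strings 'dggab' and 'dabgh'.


Building DP table for s1='dggab' (len 5) and s2='dabgh' (len 5):
       d  a  b  g  h
    0  1  2  3  4  5
  d 1  0  1  2  3  4
  g 2  1  1  2  2  3
  g 3  2  2  2  2  3
  a 4  3  2  3  3  3
  b 5  4  3  2  3  4
Edit distance = dp[5][5] = 4

4


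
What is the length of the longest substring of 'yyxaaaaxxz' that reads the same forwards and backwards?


Scanning 'yyxaaaaxxz' for palindromic substrings.
Substring at positions 2-7: 'xaaaax'.
Check: reverse('xaaaax') = 'xaaaax' -> palindrome confirmed.
Neighbouring characters ('y' / 'x') break symmetry, so it cannot extend further.
No longer palindromic substring exists; longest length = 6

6


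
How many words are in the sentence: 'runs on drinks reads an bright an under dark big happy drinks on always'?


Counting words by splitting on spaces:
  Word 1: 'runs'
  Word 2: 'on'
  Word 3: 'drinks'
  Word 4: 'reads'
  Word 5: 'an'
  Word 6: 'bright'
  Word 7: 'an'
  Word 8: 'under'
  Word 9: 'dark'
  Word 10: 'big'
  Word 11: 'happy'
  Word 12: 'drinks'
  Word 13: 'on'
  Word 14: 'always'
Total words: 14

14
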